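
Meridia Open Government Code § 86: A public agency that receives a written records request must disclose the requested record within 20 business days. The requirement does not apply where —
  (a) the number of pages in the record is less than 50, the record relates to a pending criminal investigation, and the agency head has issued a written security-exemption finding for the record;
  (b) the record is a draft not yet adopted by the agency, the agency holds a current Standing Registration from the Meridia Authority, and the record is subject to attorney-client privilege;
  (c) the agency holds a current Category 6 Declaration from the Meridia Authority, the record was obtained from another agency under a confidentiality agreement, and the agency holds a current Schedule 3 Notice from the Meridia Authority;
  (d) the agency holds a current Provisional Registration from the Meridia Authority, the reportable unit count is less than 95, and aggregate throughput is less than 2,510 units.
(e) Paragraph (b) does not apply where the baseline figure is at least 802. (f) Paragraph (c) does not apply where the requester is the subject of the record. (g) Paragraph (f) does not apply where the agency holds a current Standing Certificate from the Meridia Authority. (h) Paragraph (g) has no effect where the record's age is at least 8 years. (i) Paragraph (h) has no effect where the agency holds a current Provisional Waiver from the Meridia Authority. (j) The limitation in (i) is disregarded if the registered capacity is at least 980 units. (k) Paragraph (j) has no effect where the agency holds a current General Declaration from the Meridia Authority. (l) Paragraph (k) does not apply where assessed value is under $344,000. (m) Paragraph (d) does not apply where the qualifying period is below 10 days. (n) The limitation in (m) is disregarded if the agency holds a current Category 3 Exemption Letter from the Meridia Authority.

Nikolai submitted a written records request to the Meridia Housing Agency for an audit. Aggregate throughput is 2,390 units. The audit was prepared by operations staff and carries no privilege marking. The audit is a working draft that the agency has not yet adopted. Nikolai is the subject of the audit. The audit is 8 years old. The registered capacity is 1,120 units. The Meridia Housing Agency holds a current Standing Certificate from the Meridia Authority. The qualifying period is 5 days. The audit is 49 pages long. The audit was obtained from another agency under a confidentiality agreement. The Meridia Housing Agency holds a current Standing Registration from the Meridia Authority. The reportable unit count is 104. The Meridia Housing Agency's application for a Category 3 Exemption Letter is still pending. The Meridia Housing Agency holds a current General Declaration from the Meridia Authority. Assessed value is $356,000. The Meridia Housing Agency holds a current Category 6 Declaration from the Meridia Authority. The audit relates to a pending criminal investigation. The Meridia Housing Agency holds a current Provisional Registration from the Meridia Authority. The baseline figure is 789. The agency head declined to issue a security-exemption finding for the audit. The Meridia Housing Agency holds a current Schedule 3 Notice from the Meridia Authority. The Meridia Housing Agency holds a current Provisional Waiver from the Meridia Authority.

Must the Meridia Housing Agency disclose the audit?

Exception (a) requires that the agency head has issued a written security-exemption finding for the record; but the agency head declined to issue a security-exemption finding, so (a) is unavailable.
Exception (b) does not apply: the audit carries no privilege marking.
Exception (c)'s conditions are all satisfied: a current Category 6 Declaration is held; the audit was obtained under a confidentiality agreement; a current Schedule 3 Notice is held. As to paragraphs (f)–(l): (f) would limit (c) — Nikolai is the subject of the audit — but (g) sets (f) aside: (g) is engaged — a current Standing Certificate is held. (h) would limit (g) — the record's age is 8 years, meeting the 8 years threshold — but (i) sets (h) aside: (i) operates against (h): a current Provisional Waiver is held. (j) applies (the registered capacity is 1,120 units, meeting the 980 units threshold), but is itself disapplied by (k): (k) operates against (j): a current General Declaration is held. (l), which would lift (k), does not operate here — assessed value is $356,000, not under $344,000. Exception (c) stands.
Exception (d) does not apply: the reportable unit count is 104, not less than 95.

No — exception (c) applies; the Meridia Housing Agency is not required to disclose the audit.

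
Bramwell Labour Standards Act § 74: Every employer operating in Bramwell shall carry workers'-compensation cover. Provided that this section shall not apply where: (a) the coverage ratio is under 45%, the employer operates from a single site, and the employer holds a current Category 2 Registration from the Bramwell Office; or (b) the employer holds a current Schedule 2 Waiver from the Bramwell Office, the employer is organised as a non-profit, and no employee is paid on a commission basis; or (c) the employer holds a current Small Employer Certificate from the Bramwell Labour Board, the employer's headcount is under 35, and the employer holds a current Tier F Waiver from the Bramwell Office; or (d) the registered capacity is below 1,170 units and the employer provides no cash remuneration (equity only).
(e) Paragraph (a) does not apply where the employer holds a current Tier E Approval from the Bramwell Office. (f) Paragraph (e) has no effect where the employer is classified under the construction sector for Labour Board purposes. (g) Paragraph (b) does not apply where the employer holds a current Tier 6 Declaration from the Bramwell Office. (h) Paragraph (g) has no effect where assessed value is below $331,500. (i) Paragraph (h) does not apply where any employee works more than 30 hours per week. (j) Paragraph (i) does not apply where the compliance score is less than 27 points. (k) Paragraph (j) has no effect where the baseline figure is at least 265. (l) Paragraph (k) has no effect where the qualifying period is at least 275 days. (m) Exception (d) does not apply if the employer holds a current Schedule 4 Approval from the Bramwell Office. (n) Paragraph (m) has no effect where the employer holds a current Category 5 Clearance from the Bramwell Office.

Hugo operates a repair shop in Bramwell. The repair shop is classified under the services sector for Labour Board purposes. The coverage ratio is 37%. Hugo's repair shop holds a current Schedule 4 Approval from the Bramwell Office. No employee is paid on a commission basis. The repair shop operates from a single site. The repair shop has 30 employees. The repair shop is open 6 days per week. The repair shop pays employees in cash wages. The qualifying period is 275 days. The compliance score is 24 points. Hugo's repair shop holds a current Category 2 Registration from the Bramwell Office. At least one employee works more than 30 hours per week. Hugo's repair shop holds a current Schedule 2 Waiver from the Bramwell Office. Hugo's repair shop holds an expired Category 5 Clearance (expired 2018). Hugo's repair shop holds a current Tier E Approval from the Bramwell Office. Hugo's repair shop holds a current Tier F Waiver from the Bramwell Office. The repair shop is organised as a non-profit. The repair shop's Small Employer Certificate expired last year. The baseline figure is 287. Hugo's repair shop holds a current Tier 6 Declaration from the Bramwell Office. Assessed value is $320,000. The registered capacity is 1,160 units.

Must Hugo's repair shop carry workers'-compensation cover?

Exception (a) is satisfied on its face — the coverage ratio is 37%, under the 45% limit; the employer operates from a single site; a current Category 2 Registration is held. But applying paragraphs (e)–(f): (e) is engaged — a current Tier E Approval is held. (f), which would lift (e), is not engaged — the repair shop is classified under the services sector. Exception (a) does not apply.
Exception (b): a current Schedule 2 Waiver is held; the employer is a non-profit; no employee is paid on commission — every condition holds. As to paragraphs (g)–(l): (g) would limit (b) — a current Tier 6 Declaration is held — but (h) sets (g) aside: (h) operates against (g): assessed value is $320,000, below the $331,500 limit. (i) would limit (h) — at least one employee exceeds 30 hours/week — but (j) sets (i) aside: (j) operates against (i): the compliance score is 24 points, less than the 27 points limit. (k) is triggered (the baseline figure is 287, meeting the 265 threshold), but is set aside by (l): (l) operates — the qualifying period is 275 days, meeting the 275 days threshold. (b) remains available.
Exception (c) does not apply: the Small Employer Certificate has expired.
Exception (d) fails — employees are paid cash wages.

No — exception (b) applies; Hugo's repair shop is not required to carry workers'-compensation cover.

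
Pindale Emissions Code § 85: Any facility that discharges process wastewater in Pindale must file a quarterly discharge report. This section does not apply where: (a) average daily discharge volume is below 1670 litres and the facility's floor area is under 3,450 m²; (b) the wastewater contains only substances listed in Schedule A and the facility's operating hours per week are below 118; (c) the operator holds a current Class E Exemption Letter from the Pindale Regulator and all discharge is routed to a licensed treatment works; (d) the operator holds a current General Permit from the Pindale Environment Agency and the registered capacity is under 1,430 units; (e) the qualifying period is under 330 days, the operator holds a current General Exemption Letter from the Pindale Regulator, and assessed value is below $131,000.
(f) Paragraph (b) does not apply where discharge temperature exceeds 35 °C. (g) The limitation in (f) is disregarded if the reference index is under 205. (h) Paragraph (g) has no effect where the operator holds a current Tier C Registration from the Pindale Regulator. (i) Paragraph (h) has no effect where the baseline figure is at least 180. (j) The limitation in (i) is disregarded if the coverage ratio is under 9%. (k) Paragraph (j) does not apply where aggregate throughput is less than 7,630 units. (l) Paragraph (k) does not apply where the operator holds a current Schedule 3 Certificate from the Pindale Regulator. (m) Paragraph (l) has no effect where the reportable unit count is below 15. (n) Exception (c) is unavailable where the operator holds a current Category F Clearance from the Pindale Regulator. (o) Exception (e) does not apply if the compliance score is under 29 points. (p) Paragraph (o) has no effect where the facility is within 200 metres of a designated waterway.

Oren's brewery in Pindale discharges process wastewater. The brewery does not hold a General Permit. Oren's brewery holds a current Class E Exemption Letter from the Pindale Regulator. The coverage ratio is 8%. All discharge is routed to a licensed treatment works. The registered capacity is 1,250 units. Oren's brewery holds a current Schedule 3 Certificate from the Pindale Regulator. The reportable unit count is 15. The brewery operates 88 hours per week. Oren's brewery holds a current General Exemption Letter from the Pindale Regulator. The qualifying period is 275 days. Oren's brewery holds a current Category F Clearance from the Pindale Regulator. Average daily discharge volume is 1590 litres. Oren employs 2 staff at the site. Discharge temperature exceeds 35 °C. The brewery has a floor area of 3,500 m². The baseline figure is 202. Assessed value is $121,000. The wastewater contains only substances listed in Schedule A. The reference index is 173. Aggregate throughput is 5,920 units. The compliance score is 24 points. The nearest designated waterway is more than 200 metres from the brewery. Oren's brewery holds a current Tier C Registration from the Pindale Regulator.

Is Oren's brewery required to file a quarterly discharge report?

Exception (a) fails — the facility's floor area is 3,500 m², not under 3,450 m².
Exception (b)'s conditions are all satisfied: the wastewater is Schedule-A-only; the facility's operating hours per week are 88, below the 118 limit. However, paragraphs (f)–(m) must be considered: (f) operates against (b): discharge temperature exceeds 35 °C. (g) would limit (f) — the reference index is 173, under the 205 limit — but (h) sets (g) aside: (h) operates — a current Tier C Registration is held. (i) would limit (h) — the baseline figure is 202, meeting the 180 threshold — but (j) sets (i) aside: (j) operates against (i): the coverage ratio is 8%, under the 9% limit. (k) applies (aggregate throughput is 5,920 units, less than the 7,630 units limit), but is set aside by (l): (l) operates against (k): a current Schedule 3 Certificate is held. (m), which would lift (l), is not triggered — the reportable unit count is 15, not below 15. (b) is therefore removed.
Exception (c) is satisfied on its face — a current Class E Exemption Letter is held; discharge is routed to a licensed treatment works. However, paragraph (n) must be considered: (n) operates against (c): a current Category F Clearance is held. So (c) is unavailable.
Exception (d) fails — no General Permit is held.
Exception (e): the qualifying period is 275 days, under the 330 days limit; a current General Exemption Letter is held; assessed value is $121,000, below the $131,000 limit — every condition holds. Turning to paragraphs (o)–(p): (o) operates against (e): the compliance score is 24 points, under the 29 points limit. (p), which would lift (o), is not triggered — the brewery is more than 200 m from any designated waterway. (e) is therefore removed.
No exception displaces § 85.

Yes — Oren's brewery must file a quarterly discharge report.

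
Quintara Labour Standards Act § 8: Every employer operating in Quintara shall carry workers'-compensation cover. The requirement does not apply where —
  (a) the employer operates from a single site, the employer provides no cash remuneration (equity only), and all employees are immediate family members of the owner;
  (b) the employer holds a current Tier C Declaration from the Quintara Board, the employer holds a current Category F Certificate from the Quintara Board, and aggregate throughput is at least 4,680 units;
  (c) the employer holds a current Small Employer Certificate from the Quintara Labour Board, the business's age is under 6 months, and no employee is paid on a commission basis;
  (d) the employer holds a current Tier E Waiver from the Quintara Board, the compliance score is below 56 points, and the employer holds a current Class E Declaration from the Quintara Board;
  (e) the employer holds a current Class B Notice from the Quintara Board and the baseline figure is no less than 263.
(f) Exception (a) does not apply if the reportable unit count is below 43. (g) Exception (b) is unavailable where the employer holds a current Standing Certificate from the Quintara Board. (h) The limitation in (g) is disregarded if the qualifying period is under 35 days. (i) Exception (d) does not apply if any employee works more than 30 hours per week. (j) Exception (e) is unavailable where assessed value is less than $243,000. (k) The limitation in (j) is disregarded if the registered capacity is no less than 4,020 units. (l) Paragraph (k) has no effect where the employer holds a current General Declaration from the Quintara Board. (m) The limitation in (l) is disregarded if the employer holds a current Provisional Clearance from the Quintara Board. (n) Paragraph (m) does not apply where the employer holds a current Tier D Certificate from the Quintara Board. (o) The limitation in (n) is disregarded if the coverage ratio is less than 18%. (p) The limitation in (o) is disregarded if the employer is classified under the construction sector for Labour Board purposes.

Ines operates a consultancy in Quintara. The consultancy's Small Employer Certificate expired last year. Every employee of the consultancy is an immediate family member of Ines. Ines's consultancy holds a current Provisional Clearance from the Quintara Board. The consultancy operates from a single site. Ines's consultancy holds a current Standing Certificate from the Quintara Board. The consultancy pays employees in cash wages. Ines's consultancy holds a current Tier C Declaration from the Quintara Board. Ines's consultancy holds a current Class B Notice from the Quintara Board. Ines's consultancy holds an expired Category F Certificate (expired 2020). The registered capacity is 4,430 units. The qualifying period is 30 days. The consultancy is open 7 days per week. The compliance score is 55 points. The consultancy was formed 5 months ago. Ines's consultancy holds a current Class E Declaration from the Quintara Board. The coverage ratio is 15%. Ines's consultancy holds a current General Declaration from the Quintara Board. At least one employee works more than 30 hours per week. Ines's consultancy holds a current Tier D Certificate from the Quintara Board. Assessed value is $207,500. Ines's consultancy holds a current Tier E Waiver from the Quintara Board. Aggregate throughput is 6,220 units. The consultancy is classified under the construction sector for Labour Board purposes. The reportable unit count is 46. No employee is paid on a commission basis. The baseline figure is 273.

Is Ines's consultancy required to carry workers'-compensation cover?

Yes — Ines's consultancy must carry workers'-compensation cover.

Exception (a) requires that the employer provides no cash remuneration (equity only); but employees are paid cash wages, so (a) is unavailable.
Exception (b) fails — the Category F Certificate is not current.
Exception (c) requires that the employer holds a current Small Employer Certificate from the Quintara Labour Board; but the Small Employer Certificate has expired, so (c) is unavailable.
All of (d)'s requirements are met (a current Tier E Waiver is held; the compliance score is 55 points, below the 56 points limit; a current Class E Declaration is held). But applying paragraph (i): (i) operates against (d): at least one employee exceeds 30 hours/week. So (d) is unavailable.
Exception (e)'s conditions are all satisfied: a current Class B Notice is held; the baseline figure is 273, meeting the 263 threshold. However, paragraphs (j)–(p) must be considered: (j) is engaged — assessed value is $207,500, less than the $243,000 limit. (k) operates (the registered capacity is 4,430 units, meeting the 4,020 units threshold), but is itself disapplied by (l): (l) operates against (k): a current General Declaration is held. (m) would limit (l) — a current Provisional Clearance is held — but (n) sets (m) aside: (n) operates against (m): a current Tier D Certificate is held. (o) is triggered (the coverage ratio is 15%, less than the 18% limit), but is overridden by (p): (p) is engaged — the consultancy is classified under the construction sector. (e) is therefore removed.
No exception displaces § 8.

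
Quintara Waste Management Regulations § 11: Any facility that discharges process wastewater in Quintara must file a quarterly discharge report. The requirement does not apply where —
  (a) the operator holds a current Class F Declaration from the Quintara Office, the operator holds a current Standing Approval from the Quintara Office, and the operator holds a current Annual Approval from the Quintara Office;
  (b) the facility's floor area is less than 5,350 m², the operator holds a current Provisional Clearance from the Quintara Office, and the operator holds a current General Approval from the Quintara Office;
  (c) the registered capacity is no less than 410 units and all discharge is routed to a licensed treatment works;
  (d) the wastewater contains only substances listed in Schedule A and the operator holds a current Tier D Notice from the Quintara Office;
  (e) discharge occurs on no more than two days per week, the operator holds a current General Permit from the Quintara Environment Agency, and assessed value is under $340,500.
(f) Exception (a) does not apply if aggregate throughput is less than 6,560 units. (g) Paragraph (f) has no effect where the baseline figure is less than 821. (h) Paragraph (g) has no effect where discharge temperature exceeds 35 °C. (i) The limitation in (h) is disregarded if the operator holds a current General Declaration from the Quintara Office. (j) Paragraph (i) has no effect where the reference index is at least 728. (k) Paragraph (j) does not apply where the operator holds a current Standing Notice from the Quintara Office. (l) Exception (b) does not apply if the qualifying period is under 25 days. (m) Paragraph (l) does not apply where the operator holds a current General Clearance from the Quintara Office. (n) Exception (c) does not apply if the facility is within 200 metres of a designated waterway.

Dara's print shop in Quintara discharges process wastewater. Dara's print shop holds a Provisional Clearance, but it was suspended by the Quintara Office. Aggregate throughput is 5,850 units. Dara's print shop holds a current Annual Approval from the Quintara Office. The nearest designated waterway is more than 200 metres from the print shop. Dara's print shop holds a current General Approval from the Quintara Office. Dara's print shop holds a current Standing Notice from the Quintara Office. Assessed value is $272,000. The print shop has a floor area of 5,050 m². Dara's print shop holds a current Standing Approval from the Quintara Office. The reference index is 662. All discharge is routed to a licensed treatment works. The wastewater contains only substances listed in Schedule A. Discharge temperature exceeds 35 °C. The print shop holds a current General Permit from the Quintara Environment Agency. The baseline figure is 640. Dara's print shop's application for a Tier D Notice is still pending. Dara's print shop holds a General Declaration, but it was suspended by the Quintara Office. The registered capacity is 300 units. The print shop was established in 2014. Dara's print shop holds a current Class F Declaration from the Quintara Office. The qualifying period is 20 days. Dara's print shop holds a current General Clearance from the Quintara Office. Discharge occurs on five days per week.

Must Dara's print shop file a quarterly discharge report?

Exception (a) is satisfied on its face — a current Class F Declaration is held; a current Standing Approval is held; a current Annual Approval is held. Turning to paragraphs (f)–(k): (f) is triggered — aggregate throughput is 5,850 units, less than the 6,560 units limit. (g) would limit (f) — the baseline figure is 640, less than the 821 limit — but (h) sets (g) aside: (h) operates against (g): discharge temperature exceeds 35 °C. (i), which would lift (h), is inapplicable — the General Declaration is not current. Exception (a) does not apply.
Exception (b) fails — the Provisional Clearance is not current.
Exception (c) fails — the registered capacity is 300 units, short of 410 units.
Exception (d) does not apply: the Tier D Notice is not current.
Exception (e) requires that discharge occurs on no more than two days per week; but discharge occurs on five days per week, so (e) is unavailable.
Every exception is unavailable, so the rule governs.

Yes — Dara's print shop must file a quarterly discharge report.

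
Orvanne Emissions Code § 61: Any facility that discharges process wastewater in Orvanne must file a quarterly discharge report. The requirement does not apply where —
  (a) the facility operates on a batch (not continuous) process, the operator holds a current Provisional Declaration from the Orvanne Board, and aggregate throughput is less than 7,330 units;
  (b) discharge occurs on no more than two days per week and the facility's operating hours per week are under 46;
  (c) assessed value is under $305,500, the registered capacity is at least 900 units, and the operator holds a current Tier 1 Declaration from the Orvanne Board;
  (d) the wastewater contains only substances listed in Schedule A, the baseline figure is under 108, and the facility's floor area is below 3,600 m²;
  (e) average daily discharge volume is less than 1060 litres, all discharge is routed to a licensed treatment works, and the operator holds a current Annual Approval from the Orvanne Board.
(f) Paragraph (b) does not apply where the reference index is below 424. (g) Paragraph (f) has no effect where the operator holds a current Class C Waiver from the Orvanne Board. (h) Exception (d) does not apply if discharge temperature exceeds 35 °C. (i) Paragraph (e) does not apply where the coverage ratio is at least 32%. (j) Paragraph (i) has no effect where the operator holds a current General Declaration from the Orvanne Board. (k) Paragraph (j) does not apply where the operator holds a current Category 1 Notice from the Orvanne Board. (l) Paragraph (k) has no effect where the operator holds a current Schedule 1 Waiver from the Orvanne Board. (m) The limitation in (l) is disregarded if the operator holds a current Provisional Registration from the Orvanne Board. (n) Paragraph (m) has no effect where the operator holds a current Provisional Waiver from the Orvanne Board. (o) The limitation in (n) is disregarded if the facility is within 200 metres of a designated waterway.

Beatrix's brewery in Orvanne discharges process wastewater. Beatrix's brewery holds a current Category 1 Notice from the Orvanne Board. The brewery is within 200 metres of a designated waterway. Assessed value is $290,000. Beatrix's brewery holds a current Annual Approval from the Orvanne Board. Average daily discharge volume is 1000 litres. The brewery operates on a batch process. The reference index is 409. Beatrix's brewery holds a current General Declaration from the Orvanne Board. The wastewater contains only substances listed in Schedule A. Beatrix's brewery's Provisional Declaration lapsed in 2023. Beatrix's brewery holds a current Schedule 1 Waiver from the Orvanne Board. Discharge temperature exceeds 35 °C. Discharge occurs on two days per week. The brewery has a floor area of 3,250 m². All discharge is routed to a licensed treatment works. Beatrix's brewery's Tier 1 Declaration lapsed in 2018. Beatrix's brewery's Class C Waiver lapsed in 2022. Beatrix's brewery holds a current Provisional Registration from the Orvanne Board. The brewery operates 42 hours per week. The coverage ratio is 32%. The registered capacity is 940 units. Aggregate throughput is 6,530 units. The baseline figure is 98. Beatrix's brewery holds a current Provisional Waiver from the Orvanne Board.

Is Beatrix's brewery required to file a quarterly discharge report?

Yes — Beatrix's brewery must file a quarterly discharge report.

Exception (a) fails — no current Provisional Declaration is held.
Exception (b)'s conditions are all satisfied: discharge occurs on no more than two days per week; the facility's operating hours per week are 42, under the 46 limit. But: (f) operates against (b): the reference index is 409, below the 424 limit. (g), which would lift (f), is not triggered — the Class C Waiver is not current. Exception (b) does not apply.
Exception (c) fails — no current Tier 1 Declaration is held.
Exception (d): the wastewater is Schedule-A-only; the baseline figure is 98, under the 108 limit; the facility's floor area is 3,250 m², below the 3,600 m² limit — every condition holds. Turning to paragraph (h): (h) is engaged — discharge temperature exceeds 35 °C. Exception (d) does not apply.
Exception (e): average daily discharge volume is 1000 litres, less than the 1060 litres limit; discharge is routed to a licensed treatment works; a current Annual Approval is held — every condition holds. However, paragraphs (i)–(o) must be considered: (i) is triggered — the coverage ratio is 32%, meeting the 32% threshold. (j) applies (a current General Declaration is held), but is set aside by (k): (k) operates against (j): a current Category 1 Notice is held. (l) would limit (k) — a current Schedule 1 Waiver is held — but (m) sets (l) aside: (m) operates — a current Provisional Registration is held. (n) operates (a current Provisional Waiver is held), but is overridden by (o): (o) is triggered — the brewery is within 200 m of a designated waterway. So (e) is unavailable.
No exception displaces § 61.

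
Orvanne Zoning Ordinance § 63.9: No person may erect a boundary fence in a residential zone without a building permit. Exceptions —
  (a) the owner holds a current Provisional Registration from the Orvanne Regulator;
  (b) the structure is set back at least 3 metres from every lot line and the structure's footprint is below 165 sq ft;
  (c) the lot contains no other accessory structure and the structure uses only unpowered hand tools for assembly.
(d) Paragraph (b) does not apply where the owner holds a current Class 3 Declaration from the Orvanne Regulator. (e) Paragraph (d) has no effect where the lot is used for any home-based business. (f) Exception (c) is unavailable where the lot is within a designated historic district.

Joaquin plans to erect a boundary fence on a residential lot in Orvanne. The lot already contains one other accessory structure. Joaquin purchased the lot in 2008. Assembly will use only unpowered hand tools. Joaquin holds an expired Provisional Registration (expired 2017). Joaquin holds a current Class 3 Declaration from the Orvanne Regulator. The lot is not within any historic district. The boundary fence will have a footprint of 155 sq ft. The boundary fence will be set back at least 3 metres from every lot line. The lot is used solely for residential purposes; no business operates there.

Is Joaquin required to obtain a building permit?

Exception (a) fails — there is no Provisional Registration in force.
Exception (b) is satisfied on its face — the setback is at least 3 m on every side; the structure's footprint is 155 sq ft, below the 165 sq ft limit. Turning to paragraphs (d)–(e): (d) operates — a current Class 3 Declaration is held. (e) is not triggered (the lot is solely residential), so (d) stands. So (b) is unavailable.
Exception (c) does not apply: the lot already has another accessory structure.
Every exception is unavailable, so the rule governs.

Yes — Joaquin must obtain a building permit.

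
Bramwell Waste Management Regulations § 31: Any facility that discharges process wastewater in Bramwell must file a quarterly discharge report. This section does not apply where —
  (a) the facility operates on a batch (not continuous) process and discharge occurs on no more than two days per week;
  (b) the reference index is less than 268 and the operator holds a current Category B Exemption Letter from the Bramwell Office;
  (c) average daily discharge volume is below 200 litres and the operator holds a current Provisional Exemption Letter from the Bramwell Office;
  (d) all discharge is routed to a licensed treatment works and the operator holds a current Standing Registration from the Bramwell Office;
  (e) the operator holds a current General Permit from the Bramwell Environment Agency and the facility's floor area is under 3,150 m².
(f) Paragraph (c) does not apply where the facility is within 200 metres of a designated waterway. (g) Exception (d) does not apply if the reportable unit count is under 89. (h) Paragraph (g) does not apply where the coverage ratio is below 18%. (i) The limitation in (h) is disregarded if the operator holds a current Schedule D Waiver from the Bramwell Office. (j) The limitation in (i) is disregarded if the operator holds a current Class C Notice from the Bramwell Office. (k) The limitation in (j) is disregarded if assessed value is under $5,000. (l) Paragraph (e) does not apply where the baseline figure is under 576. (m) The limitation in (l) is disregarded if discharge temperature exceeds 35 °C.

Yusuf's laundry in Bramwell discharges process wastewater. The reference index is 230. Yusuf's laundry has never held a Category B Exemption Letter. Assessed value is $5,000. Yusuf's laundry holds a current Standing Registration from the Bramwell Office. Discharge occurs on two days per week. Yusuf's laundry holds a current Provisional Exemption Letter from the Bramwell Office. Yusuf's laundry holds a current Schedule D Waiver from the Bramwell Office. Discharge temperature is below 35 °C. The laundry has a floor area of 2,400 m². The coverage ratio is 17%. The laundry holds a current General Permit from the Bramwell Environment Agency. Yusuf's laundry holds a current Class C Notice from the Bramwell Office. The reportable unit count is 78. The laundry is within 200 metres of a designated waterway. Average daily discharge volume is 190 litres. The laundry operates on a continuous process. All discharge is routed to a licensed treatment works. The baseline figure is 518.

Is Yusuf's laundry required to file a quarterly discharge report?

No — exception (d) applies; Yusuf's laundry is not required to file a quarterly discharge report.

Exception (a) does not apply: the facility operates on a continuous process.
Exception (b) does not apply: no current Category B Exemption Letter is held.
Exception (c)'s conditions are all satisfied: average daily discharge volume is 190 litres, below the 200 litres limit; a current Provisional Exemption Letter is held. Turning to paragraph (f): (f) operates against (c): the laundry is within 200 m of a designated waterway. Exception (c) does not apply.
Exception (d)'s conditions are all satisfied: discharge is routed to a licensed treatment works; a current Standing Registration is held. Considering the limiting provisions: (g) is engaged (the reportable unit count is 78, under the 89 limit), but is set aside by (h): (h) applies — the coverage ratio is 17%, below the 18% limit. (i) is triggered (a current Schedule D Waiver is held), but is itself disapplied by (j): (j) operates against (i): a current Class C Notice is held. (k), which would lift (j), is not engaged — assessed value is $5,000, not under $5,000. So (d) applies.
All of (e)'s requirements are met (a current General Permit is held; the facility's floor area is 2,400 m², under the 3,150 m² limit). Turning to paragraphs (l)–(m): (l) operates against (e): the baseline figure is 518, under the 576 limit. (m), which would lift (l), does not operate here — discharge temperature is below 35 °C. (e) is therefore removed.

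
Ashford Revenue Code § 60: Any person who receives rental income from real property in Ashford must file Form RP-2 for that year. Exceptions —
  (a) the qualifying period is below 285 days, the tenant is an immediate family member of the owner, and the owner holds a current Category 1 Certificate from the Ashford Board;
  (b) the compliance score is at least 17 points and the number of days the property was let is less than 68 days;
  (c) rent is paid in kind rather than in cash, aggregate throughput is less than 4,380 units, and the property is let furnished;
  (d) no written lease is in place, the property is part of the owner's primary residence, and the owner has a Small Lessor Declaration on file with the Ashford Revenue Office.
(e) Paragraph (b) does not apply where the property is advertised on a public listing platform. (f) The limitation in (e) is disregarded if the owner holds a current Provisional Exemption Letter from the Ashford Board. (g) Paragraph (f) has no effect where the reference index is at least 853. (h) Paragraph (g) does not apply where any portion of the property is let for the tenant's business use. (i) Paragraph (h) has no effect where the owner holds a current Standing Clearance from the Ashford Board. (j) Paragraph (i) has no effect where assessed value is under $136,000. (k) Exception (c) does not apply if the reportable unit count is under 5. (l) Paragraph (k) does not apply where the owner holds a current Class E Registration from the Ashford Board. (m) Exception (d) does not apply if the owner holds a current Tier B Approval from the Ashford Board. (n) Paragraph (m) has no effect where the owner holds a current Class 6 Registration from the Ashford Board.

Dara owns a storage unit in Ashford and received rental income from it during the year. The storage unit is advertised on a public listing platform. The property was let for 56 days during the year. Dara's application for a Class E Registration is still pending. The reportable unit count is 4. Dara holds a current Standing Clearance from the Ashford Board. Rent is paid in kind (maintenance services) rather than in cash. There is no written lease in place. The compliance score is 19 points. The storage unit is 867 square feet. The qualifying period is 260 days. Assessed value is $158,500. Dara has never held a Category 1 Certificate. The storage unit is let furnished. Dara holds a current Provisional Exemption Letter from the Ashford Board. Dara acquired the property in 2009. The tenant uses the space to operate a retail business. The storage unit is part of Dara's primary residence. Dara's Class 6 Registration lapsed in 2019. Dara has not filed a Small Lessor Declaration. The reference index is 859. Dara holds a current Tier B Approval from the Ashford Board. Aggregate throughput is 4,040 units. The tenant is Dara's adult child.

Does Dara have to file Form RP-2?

Exception (a) fails — no current Category 1 Certificate is held.
Exception (b) is satisfied on its face — the compliance score is 19 points, meeting the 17 points threshold; the number of days the property was let is 56 days, less than the 68 days limit. However, paragraphs (e)–(j) must be considered: (e) is engaged — the property is publicly advertised. (f) would limit (e) — a current Provisional Exemption Letter is held — but (g) sets (f) aside: (g) operates — the reference index is 859, meeting the 853 threshold. (h) is triggered (the space is let for business use), but is displaced by (i): (i) operates — a current Standing Clearance is held. (j), which would lift (i), is not engaged — assessed value is $158,500, not under $136,000. Exception (b) does not apply.
Exception (c): rent is paid in kind; aggregate throughput is 4,040 units, less than the 4,380 units limit; the property is let furnished — every condition holds. However, paragraphs (k)–(l) must be considered: (k) is engaged — the reportable unit count is 4, under the 5 limit. (l) is not engaged (there is no Class E Registration in force), so (k) stands. Exception (c) does not apply.
Exception (d) fails — no Small Lessor Declaration is on file.
Every exception is unavailable, so the rule governs.

Yes — Dara must file Form RP-2.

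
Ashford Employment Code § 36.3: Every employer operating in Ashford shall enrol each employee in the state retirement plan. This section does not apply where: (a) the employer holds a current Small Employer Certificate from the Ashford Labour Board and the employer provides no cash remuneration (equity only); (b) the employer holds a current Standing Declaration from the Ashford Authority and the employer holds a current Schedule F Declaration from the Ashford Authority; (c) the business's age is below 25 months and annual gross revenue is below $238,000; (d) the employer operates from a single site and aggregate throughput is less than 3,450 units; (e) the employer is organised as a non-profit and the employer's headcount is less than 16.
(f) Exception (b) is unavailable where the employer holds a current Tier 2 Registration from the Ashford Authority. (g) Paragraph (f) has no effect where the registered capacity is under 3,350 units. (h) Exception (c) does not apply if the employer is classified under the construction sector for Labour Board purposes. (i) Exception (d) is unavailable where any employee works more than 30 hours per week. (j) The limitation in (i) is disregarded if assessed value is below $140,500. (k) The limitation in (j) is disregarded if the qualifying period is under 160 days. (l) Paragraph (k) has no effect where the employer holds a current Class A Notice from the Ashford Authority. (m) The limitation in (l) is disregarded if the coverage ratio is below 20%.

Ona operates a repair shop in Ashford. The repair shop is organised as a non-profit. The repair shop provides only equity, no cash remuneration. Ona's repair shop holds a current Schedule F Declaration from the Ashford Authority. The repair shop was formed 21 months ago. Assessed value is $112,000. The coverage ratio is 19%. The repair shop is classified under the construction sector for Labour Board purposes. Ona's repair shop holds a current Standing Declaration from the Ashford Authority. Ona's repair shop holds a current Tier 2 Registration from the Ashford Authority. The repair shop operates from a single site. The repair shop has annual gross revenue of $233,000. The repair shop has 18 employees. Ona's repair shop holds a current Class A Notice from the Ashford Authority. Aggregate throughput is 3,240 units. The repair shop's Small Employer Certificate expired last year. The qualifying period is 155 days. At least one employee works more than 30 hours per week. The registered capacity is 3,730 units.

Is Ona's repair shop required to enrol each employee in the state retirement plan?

Exception (a) does not apply: the Small Employer Certificate has expired.
Exception (b)'s conditions are all satisfied: a current Standing Declaration is held; a current Schedule F Declaration is held. But: (f) operates against (b): a current Tier 2 Registration is held. (g) is not engaged (the registered capacity is 3,730 units, not under 3,350 units), so (f) stands. So (b) is unavailable.
All of (c)'s requirements are met (the business's age is 21 months, below the 25 months limit; annual gross revenue is $233,000, below the $238,000 limit). However, paragraph (h) must be considered: (h) is engaged — the repair shop is classified under the construction sector. Exception (c) does not apply.
Exception (d) is satisfied on its face — the employer operates from a single site; aggregate throughput is 3,240 units, less than the 3,450 units limit. But: (i) is engaged — at least one employee exceeds 30 hours/week. (j) is triggered (assessed value is $112,000, below the $140,500 limit), but is overridden by (k): (k) is engaged — the qualifying period is 155 days, under the 160 days limit. (l) would limit (k) — a current Class A Notice is held — but (m) sets (l) aside: (m) applies — the coverage ratio is 19%, below the 20% limit. So (d) is unavailable.
Exception (e) does not apply: the employer's headcount is 18, not less than 16.
None of the exceptions is available; § 36.3 applies in full.

Yes — Ona's repair shop must enrol each employee in the state retirement plan.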